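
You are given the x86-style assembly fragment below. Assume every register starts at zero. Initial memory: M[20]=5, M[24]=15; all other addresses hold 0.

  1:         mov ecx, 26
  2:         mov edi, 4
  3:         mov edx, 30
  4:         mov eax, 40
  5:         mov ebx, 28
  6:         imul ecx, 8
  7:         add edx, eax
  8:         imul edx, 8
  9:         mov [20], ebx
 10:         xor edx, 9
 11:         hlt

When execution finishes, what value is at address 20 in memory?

mov ecx, 26 → ecx=26
mov edi, 4 → edi=4
mov edx, 30 → edx=30
mov eax, 40 → eax=40
mov ebx, 28 → ebx=28
imul ecx, 8 → ecx=26*8=208
add edx, eax → edx=30+40=70
imul edx, 8 → edx=70*8=560
mov [20], ebx → M[20]=28
xor edx, 9 → edx=560^9=569
halt.

28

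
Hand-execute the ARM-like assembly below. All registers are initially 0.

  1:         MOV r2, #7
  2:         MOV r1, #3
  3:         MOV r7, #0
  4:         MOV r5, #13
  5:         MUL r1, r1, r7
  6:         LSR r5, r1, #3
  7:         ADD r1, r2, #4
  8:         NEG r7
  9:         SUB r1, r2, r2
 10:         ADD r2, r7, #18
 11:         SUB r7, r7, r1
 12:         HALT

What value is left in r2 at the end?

18

MOV r2, #7 → r2=7
MOV r1, #3 → r1=3
MOV r7, #0 → r7=0
MOV r5, #13 → r5=13
MUL r1, r1, r7 → r1=3*0=0
LSR r5, r1, #3 → r5=0>>3=0
ADD r1, r2, #4 → r1=7+4=11
NEG r7 → r7=-(0)=0
SUB r1, r2, r2 → r1=7-7=0
ADD r2, r7, #18 → r2=0+18=18
SUB r7, r7, r1 → r7=0-0=0
halt.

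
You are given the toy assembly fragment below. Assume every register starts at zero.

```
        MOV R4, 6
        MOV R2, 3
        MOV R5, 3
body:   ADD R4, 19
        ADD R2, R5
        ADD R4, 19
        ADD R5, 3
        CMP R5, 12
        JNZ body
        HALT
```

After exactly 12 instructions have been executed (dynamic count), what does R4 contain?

82

R4=6
R2=3
R5=3
R4=6+19=25
R2=3+3=6
R4=25+19=44
R5=3+3=6
CMP R5, 12  (cmp 6,12)
JNZ body: taken
R4=44+19=63
R2=6+6=12
R4=63+19=82
After step 12: R4 = 82.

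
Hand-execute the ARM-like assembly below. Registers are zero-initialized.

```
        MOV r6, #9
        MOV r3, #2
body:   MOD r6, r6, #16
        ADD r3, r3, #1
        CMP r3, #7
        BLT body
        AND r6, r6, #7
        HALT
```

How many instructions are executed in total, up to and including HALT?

24

r6=9
r3=2
r6=9%16=9
r3=2+1=3
CMP r3, #7  (cmp 3,7)
BLT body: taken
r6=9%16=9
r3=3+1=4
CMP r3, #7  (cmp 4,7)
BLT body: taken
r6=9%16=9
r3=4+1=5
CMP r3, #7  (cmp 5,7)
BLT body: taken
r6=9%16=9
r3=5+1=6
CMP r3, #7  (cmp 6,7)
BLT body: taken
r6=9%16=9
r3=6+1=7
CMP r3, #7  (cmp 7,7)
BLT body: not taken
r6=9&7=1
halt.
Total executed instructions: 24.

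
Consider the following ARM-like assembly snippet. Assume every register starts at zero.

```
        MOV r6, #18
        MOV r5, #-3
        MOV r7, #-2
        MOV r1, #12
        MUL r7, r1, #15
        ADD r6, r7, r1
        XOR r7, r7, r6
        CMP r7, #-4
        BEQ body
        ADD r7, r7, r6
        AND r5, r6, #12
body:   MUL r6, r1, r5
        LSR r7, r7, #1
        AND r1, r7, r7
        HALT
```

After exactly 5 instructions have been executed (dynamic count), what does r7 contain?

180

after MOV r6, #18: r6=18
after MOV r5, #-3: r5=-3
after MOV r7, #-2: r7=-2
after MOV r1, #12: r1=12
after MUL r7, r1, #15: r7=12*15=180
After step 5: r7 = 180.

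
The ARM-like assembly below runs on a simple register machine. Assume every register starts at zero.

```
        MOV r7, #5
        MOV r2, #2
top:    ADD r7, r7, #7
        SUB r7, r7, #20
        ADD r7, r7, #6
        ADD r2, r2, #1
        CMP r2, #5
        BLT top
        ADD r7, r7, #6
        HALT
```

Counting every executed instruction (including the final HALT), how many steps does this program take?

22

r7=5
r2=2
r7=5+7=12
r7=12-20=-8
r7=(-8)+6=-2
r2=2+1=3
CMP r2, #5  (cmp 3,5)
BLT top: taken
r7=(-2)+7=5
r7=5-20=-15
r7=(-15)+6=-9
r2=3+1=4
CMP r2, #5  (cmp 4,5)
BLT top: taken
r7=(-9)+7=-2
r7=(-2)-20=-22
r7=(-22)+6=-16
r2=4+1=5
CMP r2, #5  (cmp 5,5)
BLT top: not taken
r7=(-16)+6=-10
halt.
Total executed instructions: 22.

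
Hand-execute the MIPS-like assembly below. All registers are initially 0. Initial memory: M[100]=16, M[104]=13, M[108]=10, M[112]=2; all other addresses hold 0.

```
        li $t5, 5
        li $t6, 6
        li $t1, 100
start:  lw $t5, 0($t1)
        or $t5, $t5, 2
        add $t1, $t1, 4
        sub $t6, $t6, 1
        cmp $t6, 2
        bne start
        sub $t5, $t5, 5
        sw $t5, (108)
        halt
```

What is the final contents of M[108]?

-3

$t5=5
$t6=6
$t1=100
$t5=M[100]=16
$t5=16|2=18
$t1=100+4=104
$t6=6-1=5
cmp $t6, 2  (cmp 5,2)
bne start: taken
$t5=M[104]=13
$t5=13|2=15
$t1=104+4=108
$t6=5-1=4
cmp $t6, 2  (cmp 4,2)
bne start: taken
$t5=M[108]=10
$t5=10|2=10
$t1=108+4=112
$t6=4-1=3
cmp $t6, 2  (cmp 3,2)
bne start: taken
$t5=M[112]=2
$t5=2|2=2
$t1=112+4=116
$t6=3-1=2
cmp $t6, 2  (cmp 2,2)
bne start: not taken
$t5=2-5=-3
sw $t5, (108) → M[108]=-3
halt.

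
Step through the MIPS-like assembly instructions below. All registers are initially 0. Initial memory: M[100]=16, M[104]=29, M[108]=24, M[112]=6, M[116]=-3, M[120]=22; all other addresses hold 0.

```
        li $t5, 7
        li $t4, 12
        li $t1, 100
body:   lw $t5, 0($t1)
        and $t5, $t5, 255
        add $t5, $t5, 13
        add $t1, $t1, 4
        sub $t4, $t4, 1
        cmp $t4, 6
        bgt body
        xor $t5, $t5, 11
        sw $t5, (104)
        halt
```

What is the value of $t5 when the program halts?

40

$t5=7
$t4=12
$t1=100
$t5=M[100]=16
$t5=16&255=16
$t5=16+13=29
$t1=100+4=104
$t4=12-1=11
cmp $t4, 6  (cmp 11,6)
bgt body: taken
$t5=M[104]=29
$t5=29&255=29
$t5=29+13=42
$t1=104+4=108
$t4=11-1=10
cmp $t4, 6  (cmp 10,6)
bgt body: taken
$t5=M[108]=24
$t5=24&255=24
$t5=24+13=37
$t1=108+4=112
$t4=10-1=9
cmp $t4, 6  (cmp 9,6)
bgt body: taken
$t5=M[112]=6
$t5=6&255=6
$t5=6+13=19
$t1=112+4=116
$t4=9-1=8
cmp $t4, 6  (cmp 8,6)
bgt body: taken
$t5=M[116]=-3
$t5=(-3)&255=253
$t5=253+13=266
$t1=116+4=120
$t4=8-1=7
cmp $t4, 6  (cmp 7,6)
bgt body: taken
$t5=M[120]=22
$t5=22&255=22
$t5=22+13=35
$t1=120+4=124
$t4=7-1=6
cmp $t4, 6  (cmp 6,6)
bgt body: not taken
$t5=35^11=40
sw $t5, (104) → M[104]=40
halt.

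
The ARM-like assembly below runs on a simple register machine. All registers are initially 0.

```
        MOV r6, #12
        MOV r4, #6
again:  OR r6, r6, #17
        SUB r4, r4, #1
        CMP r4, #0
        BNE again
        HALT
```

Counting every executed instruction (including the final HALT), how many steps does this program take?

MOV r6, #12 → r6=12
MOV r4, #6 → r4=6
OR r6, r6, #17 → r6=12|17=29
SUB r4, r4, #1 → r4=6-1=5
CMP r4, #0  (cmp 5,0)
BNE again: taken
OR r6, r6, #17 → r6=29|17=29
SUB r4, r4, #1 → r4=5-1=4
CMP r4, #0  (cmp 4,0)
BNE again: taken
OR r6, r6, #17 → r6=29|17=29
SUB r4, r4, #1 → r4=4-1=3
CMP r4, #0  (cmp 3,0)
BNE again: taken
OR r6, r6, #17 → r6=29|17=29
SUB r4, r4, #1 → r4=3-1=2
CMP r4, #0  (cmp 2,0)
BNE again: taken
OR r6, r6, #17 → r6=29|17=29
SUB r4, r4, #1 → r4=2-1=1
CMP r4, #0  (cmp 1,0)
BNE again: taken
OR r6, r6, #17 → r6=29|17=29
SUB r4, r4, #1 → r4=1-1=0
CMP r4, #0  (cmp 0,0)
BNE again: not taken
halt.
Total executed instructions: 27.

27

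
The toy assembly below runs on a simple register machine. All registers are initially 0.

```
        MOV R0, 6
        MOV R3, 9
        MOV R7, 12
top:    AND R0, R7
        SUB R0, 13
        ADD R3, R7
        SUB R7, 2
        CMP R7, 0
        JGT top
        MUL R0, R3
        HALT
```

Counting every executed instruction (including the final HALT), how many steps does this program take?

41

after MOV R0, 6: R0=6
after MOV R3, 9: R3=9
after MOV R7, 12: R7=12
after AND R0, R7: R0=6&12=4
after SUB R0, 13: R0=4-13=-9
after ADD R3, R7: R3=9+12=21
after SUB R7, 2: R7=12-2=10
CMP R7, 0  (cmp 10,0)
JGT top: taken
after AND R0, R7: R0=(-9)&10=2
after SUB R0, 13: R0=2-13=-11
after ADD R3, R7: R3=21+10=31
after SUB R7, 2: R7=10-2=8
CMP R7, 0  (cmp 8,0)
JGT top: taken
after AND R0, R7: R0=(-11)&8=0
after SUB R0, 13: R0=0-13=-13
after ADD R3, R7: R3=31+8=39
after SUB R7, 2: R7=8-2=6
CMP R7, 0  (cmp 6,0)
JGT top: taken
after AND R0, R7: R0=(-13)&6=2
after SUB R0, 13: R0=2-13=-11
after ADD R3, R7: R3=39+6=45
after SUB R7, 2: R7=6-2=4
CMP R7, 0  (cmp 4,0)
JGT top: taken
after AND R0, R7: R0=(-11)&4=4
after SUB R0, 13: R0=4-13=-9
after ADD R3, R7: R3=45+4=49
after SUB R7, 2: R7=4-2=2
CMP R7, 0  (cmp 2,0)
JGT top: taken
after AND R0, R7: R0=(-9)&2=2
after SUB R0, 13: R0=2-13=-11
after ADD R3, R7: R3=49+2=51
after SUB R7, 2: R7=2-2=0
CMP R7, 0  (cmp 0,0)
JGT top: not taken
after MUL R0, R3: R0=(-11)*51=-561
halt.
Total executed instructions: 41.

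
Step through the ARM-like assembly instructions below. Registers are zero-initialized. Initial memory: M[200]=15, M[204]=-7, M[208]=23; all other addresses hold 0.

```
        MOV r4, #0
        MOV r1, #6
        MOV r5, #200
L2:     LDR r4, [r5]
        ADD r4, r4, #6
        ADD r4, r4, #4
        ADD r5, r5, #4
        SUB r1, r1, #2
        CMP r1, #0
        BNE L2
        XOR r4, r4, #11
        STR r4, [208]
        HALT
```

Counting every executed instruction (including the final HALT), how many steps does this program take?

after MOV r4, #0: r4=0
after MOV r1, #6: r1=6
after MOV r5, #200: r5=200
after LDR r4, [r5]: r4=M[200]=15
after ADD r4, r4, #6: r4=15+6=21
after ADD r4, r4, #4: r4=21+4=25
after ADD r5, r5, #4: r5=200+4=204
after SUB r1, r1, #2: r1=6-2=4
CMP r1, #0  (cmp 4,0)
BNE L2: taken
after LDR r4, [r5]: r4=M[204]=-7
after ADD r4, r4, #6: r4=(-7)+6=-1
after ADD r4, r4, #4: r4=(-1)+4=3
after ADD r5, r5, #4: r5=204+4=208
after SUB r1, r1, #2: r1=4-2=2
CMP r1, #0  (cmp 2,0)
BNE L2: taken
after LDR r4, [r5]: r4=M[208]=23
after ADD r4, r4, #6: r4=23+6=29
after ADD r4, r4, #4: r4=29+4=33
after ADD r5, r5, #4: r5=208+4=212
after SUB r1, r1, #2: r1=2-2=0
CMP r1, #0  (cmp 0,0)
BNE L2: not taken
after XOR r4, r4, #11: r4=33^11=42
STR r4, [208] → M[208]=42
halt.
Total executed instructions: 27.

27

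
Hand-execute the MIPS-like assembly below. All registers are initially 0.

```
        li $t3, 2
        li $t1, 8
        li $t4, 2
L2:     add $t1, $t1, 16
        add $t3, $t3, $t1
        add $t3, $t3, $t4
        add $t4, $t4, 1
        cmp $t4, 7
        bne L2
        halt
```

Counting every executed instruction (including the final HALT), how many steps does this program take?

li $t3, 2 → $t3=2
li $t1, 8 → $t1=8
li $t4, 2 → $t4=2
add $t1, $t1, 16 → $t1=8+16=24
add $t3, $t3, $t1 → $t3=2+24=26
add $t3, $t3, $t4 → $t3=26+2=28
add $t4, $t4, 1 → $t4=2+1=3
cmp $t4, 7  (cmp 3,7)
bne L2: taken
add $t1, $t1, 16 → $t1=24+16=40
add $t3, $t3, $t1 → $t3=28+40=68
add $t3, $t3, $t4 → $t3=68+3=71
add $t4, $t4, 1 → $t4=3+1=4
cmp $t4, 7  (cmp 4,7)
bne L2: taken
add $t1, $t1, 16 → $t1=40+16=56
add $t3, $t3, $t1 → $t3=71+56=127
add $t3, $t3, $t4 → $t3=127+4=131
add $t4, $t4, 1 → $t4=4+1=5
cmp $t4, 7  (cmp 5,7)
bne L2: taken
add $t1, $t1, 16 → $t1=56+16=72
add $t3, $t3, $t1 → $t3=131+72=203
add $t3, $t3, $t4 → $t3=203+5=208
add $t4, $t4, 1 → $t4=5+1=6
cmp $t4, 7  (cmp 6,7)
bne L2: taken
add $t1, $t1, 16 → $t1=72+16=88
add $t3, $t3, $t1 → $t3=208+88=296
add $t3, $t3, $t4 → $t3=296+6=302
add $t4, $t4, 1 → $t4=6+1=7
cmp $t4, 7  (cmp 7,7)
bne L2: not taken
halt.
Total executed instructions: 34.

34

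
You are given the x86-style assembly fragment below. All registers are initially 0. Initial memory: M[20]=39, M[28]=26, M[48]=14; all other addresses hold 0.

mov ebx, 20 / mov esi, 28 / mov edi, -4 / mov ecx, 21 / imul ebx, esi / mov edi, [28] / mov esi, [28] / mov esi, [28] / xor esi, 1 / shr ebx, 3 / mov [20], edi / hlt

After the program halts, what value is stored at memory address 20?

26

mov ebx, 20 → ebx=20
mov esi, 28 → esi=28
mov edi, -4 → edi=-4
mov ecx, 21 → ecx=21
imul ebx, esi → ebx=20*28=560
mov edi, [28] → edi=M[28]=26
mov esi, [28] → esi=M[28]=26
mov esi, [28] → esi=M[28]=26
xor esi, 1 → esi=26^1=27
shr ebx, 3 → ebx=560>>3=70
mov [20], edi → M[20]=26
halt.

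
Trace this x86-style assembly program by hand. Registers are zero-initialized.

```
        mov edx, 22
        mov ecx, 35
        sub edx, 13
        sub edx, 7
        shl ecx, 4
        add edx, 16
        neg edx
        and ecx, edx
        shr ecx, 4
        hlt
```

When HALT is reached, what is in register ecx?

34

edx=22
ecx=35
edx=22-13=9
edx=9-7=2
ecx=35<<4=560
edx=2+16=18
edx=-(18)=-18
ecx=560&(-18)=544
ecx=544>>4=34
halt.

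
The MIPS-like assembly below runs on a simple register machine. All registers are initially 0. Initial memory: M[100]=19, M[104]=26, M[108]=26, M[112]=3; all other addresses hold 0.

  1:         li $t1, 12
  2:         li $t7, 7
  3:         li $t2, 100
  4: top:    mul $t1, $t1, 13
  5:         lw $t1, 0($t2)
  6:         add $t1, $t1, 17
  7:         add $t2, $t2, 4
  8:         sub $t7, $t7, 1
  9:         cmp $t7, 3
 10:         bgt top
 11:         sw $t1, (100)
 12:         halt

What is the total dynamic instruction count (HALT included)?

33

li $t1, 12 → $t1=12
li $t7, 7 → $t7=7
li $t2, 100 → $t2=100
mul $t1, $t1, 13 → $t1=12*13=156
lw $t1, 0($t2) → $t1=M[100]=19
add $t1, $t1, 17 → $t1=19+17=36
add $t2, $t2, 4 → $t2=100+4=104
sub $t7, $t7, 1 → $t7=7-1=6
cmp $t7, 3  (cmp 6,3)
bgt top: taken
mul $t1, $t1, 13 → $t1=36*13=468
lw $t1, 0($t2) → $t1=M[104]=26
add $t1, $t1, 17 → $t1=26+17=43
add $t2, $t2, 4 → $t2=104+4=108
sub $t7, $t7, 1 → $t7=6-1=5
cmp $t7, 3  (cmp 5,3)
bgt top: taken
mul $t1, $t1, 13 → $t1=43*13=559
lw $t1, 0($t2) → $t1=M[108]=26
add $t1, $t1, 17 → $t1=26+17=43
add $t2, $t2, 4 → $t2=108+4=112
sub $t7, $t7, 1 → $t7=5-1=4
cmp $t7, 3  (cmp 4,3)
bgt top: taken
mul $t1, $t1, 13 → $t1=43*13=559
lw $t1, 0($t2) → $t1=M[112]=3
add $t1, $t1, 17 → $t1=3+17=20
add $t2, $t2, 4 → $t2=112+4=116
sub $t7, $t7, 1 → $t7=4-1=3
cmp $t7, 3  (cmp 3,3)
bgt top: not taken
sw $t1, (100) → M[100]=20
halt.
Total executed instructions: 33.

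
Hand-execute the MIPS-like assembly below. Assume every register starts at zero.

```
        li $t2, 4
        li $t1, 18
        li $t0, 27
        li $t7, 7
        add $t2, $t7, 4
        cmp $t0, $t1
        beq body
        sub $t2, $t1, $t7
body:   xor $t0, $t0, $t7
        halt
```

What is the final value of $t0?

li $t2, 4 → $t2=4
li $t1, 18 → $t1=18
li $t0, 27 → $t0=27
li $t7, 7 → $t7=7
add $t2, $t7, 4 → $t2=7+4=11
cmp $t0, $t1  (cmp 27,18)
beq body: not taken
sub $t2, $t1, $t7 → $t2=18-7=11
xor $t0, $t0, $t7 → $t0=27^7=28
halt.

28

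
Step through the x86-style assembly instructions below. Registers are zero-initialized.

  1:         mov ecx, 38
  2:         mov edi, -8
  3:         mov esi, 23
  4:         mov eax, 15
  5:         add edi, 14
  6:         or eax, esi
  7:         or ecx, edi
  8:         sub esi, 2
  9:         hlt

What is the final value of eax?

after mov ecx, 38: ecx=38
after mov edi, -8: edi=-8
after mov esi, 23: esi=23
after mov eax, 15: eax=15
after add edi, 14: edi=(-8)+14=6
after or eax, esi: eax=15|23=31
after or ecx, edi: ecx=38|6=38
after sub esi, 2: esi=23-2=21
halt.

31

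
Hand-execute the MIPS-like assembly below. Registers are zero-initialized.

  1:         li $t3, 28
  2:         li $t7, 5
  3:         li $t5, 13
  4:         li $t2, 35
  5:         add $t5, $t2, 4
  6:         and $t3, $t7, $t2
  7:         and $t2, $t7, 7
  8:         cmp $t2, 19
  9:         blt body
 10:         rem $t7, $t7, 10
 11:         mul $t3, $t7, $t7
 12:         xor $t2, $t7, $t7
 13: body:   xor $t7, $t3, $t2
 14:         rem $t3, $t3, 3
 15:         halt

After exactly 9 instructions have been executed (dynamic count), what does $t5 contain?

39

after li $t3, 28: $t3=28
after li $t7, 5: $t7=5
after li $t5, 13: $t5=13
after li $t2, 35: $t2=35
after add $t5, $t2, 4: $t5=35+4=39
after and $t3, $t7, $t2: $t3=5&35=1
after and $t2, $t7, 7: $t2=5&7=5
cmp $t2, 19  (cmp 5,19)
blt body: taken
After step 9: $t5 = 39.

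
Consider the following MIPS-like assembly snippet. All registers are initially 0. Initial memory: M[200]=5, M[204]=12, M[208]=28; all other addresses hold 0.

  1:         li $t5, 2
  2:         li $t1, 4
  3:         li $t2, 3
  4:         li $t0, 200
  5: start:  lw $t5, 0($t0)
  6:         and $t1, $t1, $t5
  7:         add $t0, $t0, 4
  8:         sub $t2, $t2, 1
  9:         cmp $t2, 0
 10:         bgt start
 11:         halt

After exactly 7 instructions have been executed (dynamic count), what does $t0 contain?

$t5=2
$t1=4
$t2=3
$t0=200
$t5=M[200]=5
$t1=4&5=4
$t0=200+4=204
After step 7: $t0 = 204.

204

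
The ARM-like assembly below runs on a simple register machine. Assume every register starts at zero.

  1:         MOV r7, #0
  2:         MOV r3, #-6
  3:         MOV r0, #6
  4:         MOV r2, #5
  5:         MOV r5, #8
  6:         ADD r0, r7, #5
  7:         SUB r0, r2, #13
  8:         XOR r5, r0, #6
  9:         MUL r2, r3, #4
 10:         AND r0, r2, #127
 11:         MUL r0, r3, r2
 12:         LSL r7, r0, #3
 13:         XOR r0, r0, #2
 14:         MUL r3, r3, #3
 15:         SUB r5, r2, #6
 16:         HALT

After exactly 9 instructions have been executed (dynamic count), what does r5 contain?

-2

r7=0
r3=-6
r0=6
r2=5
r5=8
r0=0+5=5
r0=5-13=-8
r5=(-8)^6=-2
r2=(-6)*4=-24
After step 9: r5 = -2.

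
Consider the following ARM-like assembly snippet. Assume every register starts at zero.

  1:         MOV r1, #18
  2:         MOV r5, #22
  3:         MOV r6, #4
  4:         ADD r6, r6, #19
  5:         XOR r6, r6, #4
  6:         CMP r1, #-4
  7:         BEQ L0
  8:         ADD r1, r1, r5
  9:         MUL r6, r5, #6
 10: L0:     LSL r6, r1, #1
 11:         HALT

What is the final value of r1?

40

after MOV r1, #18: r1=18
after MOV r5, #22: r5=22
after MOV r6, #4: r6=4
after ADD r6, r6, #19: r6=4+19=23
after XOR r6, r6, #4: r6=23^4=19
CMP r1, #-4  (cmp 18,-4)
BEQ L0: not taken
after ADD r1, r1, r5: r1=18+22=40
after MUL r6, r5, #6: r6=22*6=132
after LSL r6, r1, #1: r6=40<<1=80
halt.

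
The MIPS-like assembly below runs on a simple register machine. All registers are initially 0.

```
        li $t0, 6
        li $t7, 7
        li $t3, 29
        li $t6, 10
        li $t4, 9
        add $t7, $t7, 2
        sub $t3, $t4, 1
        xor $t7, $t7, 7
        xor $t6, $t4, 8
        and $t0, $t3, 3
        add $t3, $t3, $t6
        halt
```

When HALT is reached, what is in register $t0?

li $t0, 6 → $t0=6
li $t7, 7 → $t7=7
li $t3, 29 → $t3=29
li $t6, 10 → $t6=10
li $t4, 9 → $t4=9
add $t7, $t7, 2 → $t7=7+2=9
sub $t3, $t4, 1 → $t3=9-1=8
xor $t7, $t7, 7 → $t7=9^7=14
xor $t6, $t4, 8 → $t6=9^8=1
and $t0, $t3, 3 → $t0=8&3=0
add $t3, $t3, $t6 → $t3=8+1=9
halt.

0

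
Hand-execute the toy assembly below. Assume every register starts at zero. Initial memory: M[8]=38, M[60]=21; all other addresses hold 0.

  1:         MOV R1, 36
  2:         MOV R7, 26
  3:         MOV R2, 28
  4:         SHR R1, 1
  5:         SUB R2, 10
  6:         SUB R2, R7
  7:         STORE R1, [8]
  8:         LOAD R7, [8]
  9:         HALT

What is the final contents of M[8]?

R1=36
R7=26
R2=28
R1=36>>1=18
R2=28-10=18
R2=18-26=-8
STORE R1, [8] → M[8]=18
R7=M[8]=18
halt.

18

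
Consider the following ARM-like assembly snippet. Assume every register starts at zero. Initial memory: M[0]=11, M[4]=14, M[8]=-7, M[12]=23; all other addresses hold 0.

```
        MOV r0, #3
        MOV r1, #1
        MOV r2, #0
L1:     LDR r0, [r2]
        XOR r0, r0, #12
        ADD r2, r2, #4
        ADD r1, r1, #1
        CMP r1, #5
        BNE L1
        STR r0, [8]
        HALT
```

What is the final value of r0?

after MOV r0, #3: r0=3
after MOV r1, #1: r1=1
after MOV r2, #0: r2=0
after LDR r0, [r2]: r0=M[0]=11
after XOR r0, r0, #12: r0=11^12=7
after ADD r2, r2, #4: r2=0+4=4
after ADD r1, r1, #1: r1=1+1=2
CMP r1, #5  (cmp 2,5)
BNE L1: taken
after LDR r0, [r2]: r0=M[4]=14
after XOR r0, r0, #12: r0=14^12=2
after ADD r2, r2, #4: r2=4+4=8
after ADD r1, r1, #1: r1=2+1=3
CMP r1, #5  (cmp 3,5)
BNE L1: taken
after LDR r0, [r2]: r0=M[8]=-7
after XOR r0, r0, #12: r0=(-7)^12=-11
after ADD r2, r2, #4: r2=8+4=12
after ADD r1, r1, #1: r1=3+1=4
CMP r1, #5  (cmp 4,5)
BNE L1: taken
after LDR r0, [r2]: r0=M[12]=23
after XOR r0, r0, #12: r0=23^12=27
after ADD r2, r2, #4: r2=12+4=16
after ADD r1, r1, #1: r1=4+1=5
CMP r1, #5  (cmp 5,5)
BNE L1: not taken
STR r0, [8] → M[8]=27
halt.

27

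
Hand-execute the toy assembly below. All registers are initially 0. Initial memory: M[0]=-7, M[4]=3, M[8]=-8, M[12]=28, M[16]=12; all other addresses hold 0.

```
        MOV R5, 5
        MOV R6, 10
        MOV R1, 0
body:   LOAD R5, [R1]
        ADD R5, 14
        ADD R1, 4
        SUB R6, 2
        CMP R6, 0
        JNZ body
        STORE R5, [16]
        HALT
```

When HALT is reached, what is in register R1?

after MOV R5, 5: R5=5
after MOV R6, 10: R6=10
after MOV R1, 0: R1=0
after LOAD R5, [R1]: R5=M[0]=-7
after ADD R5, 14: R5=(-7)+14=7
after ADD R1, 4: R1=0+4=4
after SUB R6, 2: R6=10-2=8
CMP R6, 0  (cmp 8,0)
JNZ body: taken
after LOAD R5, [R1]: R5=M[4]=3
after ADD R5, 14: R5=3+14=17
after ADD R1, 4: R1=4+4=8
after SUB R6, 2: R6=8-2=6
CMP R6, 0  (cmp 6,0)
JNZ body: taken
after LOAD R5, [R1]: R5=M[8]=-8
after ADD R5, 14: R5=(-8)+14=6
after ADD R1, 4: R1=8+4=12
after SUB R6, 2: R6=6-2=4
CMP R6, 0  (cmp 4,0)
JNZ body: taken
after LOAD R5, [R1]: R5=M[12]=28
after ADD R5, 14: R5=28+14=42
after ADD R1, 4: R1=12+4=16
after SUB R6, 2: R6=4-2=2
CMP R6, 0  (cmp 2,0)
JNZ body: taken
after LOAD R5, [R1]: R5=M[16]=12
after ADD R5, 14: R5=12+14=26
after ADD R1, 4: R1=16+4=20
after SUB R6, 2: R6=2-2=0
CMP R6, 0  (cmp 0,0)
JNZ body: not taken
STORE R5, [16] → M[16]=26
halt.

20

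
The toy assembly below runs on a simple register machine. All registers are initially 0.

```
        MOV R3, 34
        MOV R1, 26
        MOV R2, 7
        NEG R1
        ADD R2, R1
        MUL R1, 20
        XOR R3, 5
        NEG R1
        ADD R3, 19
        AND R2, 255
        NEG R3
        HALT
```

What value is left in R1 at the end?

520

after MOV R3, 34: R3=34
after MOV R1, 26: R1=26
after MOV R2, 7: R2=7
after NEG R1: R1=-(26)=-26
after ADD R2, R1: R2=7+(-26)=-19
after MUL R1, 20: R1=(-26)*20=-520
after XOR R3, 5: R3=34^5=39
after NEG R1: R1=-(-520)=520
after ADD R3, 19: R3=39+19=58
after AND R2, 255: R2=(-19)&255=237
after NEG R3: R3=-(58)=-58
halt.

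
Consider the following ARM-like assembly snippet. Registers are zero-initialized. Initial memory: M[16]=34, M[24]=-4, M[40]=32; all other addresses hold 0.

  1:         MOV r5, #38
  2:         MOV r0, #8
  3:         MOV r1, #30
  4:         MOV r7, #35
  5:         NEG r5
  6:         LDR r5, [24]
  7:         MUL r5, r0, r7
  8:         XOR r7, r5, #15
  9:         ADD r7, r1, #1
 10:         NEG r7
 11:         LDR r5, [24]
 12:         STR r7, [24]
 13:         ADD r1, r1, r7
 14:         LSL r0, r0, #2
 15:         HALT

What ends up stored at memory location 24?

-31

r5=38
r0=8
r1=30
r7=35
r5=-(38)=-38
r5=M[24]=-4
r5=8*35=280
r7=280^15=279
r7=30+1=31
r7=-(31)=-31
r5=M[24]=-4
STR r7, [24] → M[24]=-31
r1=30+(-31)=-1
r0=8<<2=32
halt.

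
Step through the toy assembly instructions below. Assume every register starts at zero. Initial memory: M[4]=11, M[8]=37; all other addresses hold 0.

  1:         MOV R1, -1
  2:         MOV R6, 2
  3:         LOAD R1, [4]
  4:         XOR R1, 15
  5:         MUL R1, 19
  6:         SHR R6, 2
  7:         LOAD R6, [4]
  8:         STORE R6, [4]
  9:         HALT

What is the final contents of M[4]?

11

after MOV R1, -1: R1=-1
after MOV R6, 2: R6=2
after LOAD R1, [4]: R1=M[4]=11
after XOR R1, 15: R1=11^15=4
after MUL R1, 19: R1=4*19=76
after SHR R6, 2: R6=2>>2=0
after LOAD R6, [4]: R6=M[4]=11
STORE R6, [4] → M[4]=11
halt.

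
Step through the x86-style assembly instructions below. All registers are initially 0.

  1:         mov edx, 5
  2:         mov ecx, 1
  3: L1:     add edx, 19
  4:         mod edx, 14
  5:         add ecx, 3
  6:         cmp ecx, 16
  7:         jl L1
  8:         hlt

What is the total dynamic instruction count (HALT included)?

28

after mov edx, 5: edx=5
after mov ecx, 1: ecx=1
after add edx, 19: edx=5+19=24
after mod edx, 14: edx=24%14=10
after add ecx, 3: ecx=1+3=4
cmp ecx, 16  (cmp 4,16)
jl L1: taken
after add edx, 19: edx=10+19=29
after mod edx, 14: edx=29%14=1
after add ecx, 3: ecx=4+3=7
cmp ecx, 16  (cmp 7,16)
jl L1: taken
after add edx, 19: edx=1+19=20
after mod edx, 14: edx=20%14=6
after add ecx, 3: ecx=7+3=10
cmp ecx, 16  (cmp 10,16)
jl L1: taken
after add edx, 19: edx=6+19=25
after mod edx, 14: edx=25%14=11
after add ecx, 3: ecx=10+3=13
cmp ecx, 16  (cmp 13,16)
jl L1: taken
after add edx, 19: edx=11+19=30
after mod edx, 14: edx=30%14=2
after add ecx, 3: ecx=13+3=16
cmp ecx, 16  (cmp 16,16)
jl L1: not taken
halt.
Total executed instructions: 28.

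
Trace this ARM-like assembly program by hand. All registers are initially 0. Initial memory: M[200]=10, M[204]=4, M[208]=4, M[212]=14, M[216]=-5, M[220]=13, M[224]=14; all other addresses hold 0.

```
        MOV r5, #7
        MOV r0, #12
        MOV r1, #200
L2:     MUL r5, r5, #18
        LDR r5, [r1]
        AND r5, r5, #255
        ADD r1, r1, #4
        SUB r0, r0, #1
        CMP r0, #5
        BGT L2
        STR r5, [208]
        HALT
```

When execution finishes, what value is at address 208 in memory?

14

after MOV r5, #7: r5=7
after MOV r0, #12: r0=12
after MOV r1, #200: r1=200
after MUL r5, r5, #18: r5=7*18=126
after LDR r5, [r1]: r5=M[200]=10
after AND r5, r5, #255: r5=10&255=10
after ADD r1, r1, #4: r1=200+4=204
after SUB r0, r0, #1: r0=12-1=11
CMP r0, #5  (cmp 11,5)
BGT L2: taken
after MUL r5, r5, #18: r5=10*18=180
after LDR r5, [r1]: r5=M[204]=4
after AND r5, r5, #255: r5=4&255=4
after ADD r1, r1, #4: r1=204+4=208
after SUB r0, r0, #1: r0=11-1=10
CMP r0, #5  (cmp 10,5)
BGT L2: taken
after MUL r5, r5, #18: r5=4*18=72
after LDR r5, [r1]: r5=M[208]=4
after AND r5, r5, #255: r5=4&255=4
after ADD r1, r1, #4: r1=208+4=212
after SUB r0, r0, #1: r0=10-1=9
CMP r0, #5  (cmp 9,5)
BGT L2: taken
after MUL r5, r5, #18: r5=4*18=72
after LDR r5, [r1]: r5=M[212]=14
after AND r5, r5, #255: r5=14&255=14
after ADD r1, r1, #4: r1=212+4=216
after SUB r0, r0, #1: r0=9-1=8
CMP r0, #5  (cmp 8,5)
BGT L2: taken
after MUL r5, r5, #18: r5=14*18=252
after LDR r5, [r1]: r5=M[216]=-5
after AND r5, r5, #255: r5=(-5)&255=251
after ADD r1, r1, #4: r1=216+4=220
after SUB r0, r0, #1: r0=8-1=7
CMP r0, #5  (cmp 7,5)
BGT L2: taken
after MUL r5, r5, #18: r5=251*18=4518
after LDR r5, [r1]: r5=M[220]=13
after AND r5, r5, #255: r5=13&255=13
after ADD r1, r1, #4: r1=220+4=224
after SUB r0, r0, #1: r0=7-1=6
CMP r0, #5  (cmp 6,5)
BGT L2: taken
after MUL r5, r5, #18: r5=13*18=234
after LDR r5, [r1]: r5=M[224]=14
after AND r5, r5, #255: r5=14&255=14
after ADD r1, r1, #4: r1=224+4=228
after SUB r0, r0, #1: r0=6-1=5
CMP r0, #5  (cmp 5,5)
BGT L2: not taken
STR r5, [208] → M[208]=14
halt.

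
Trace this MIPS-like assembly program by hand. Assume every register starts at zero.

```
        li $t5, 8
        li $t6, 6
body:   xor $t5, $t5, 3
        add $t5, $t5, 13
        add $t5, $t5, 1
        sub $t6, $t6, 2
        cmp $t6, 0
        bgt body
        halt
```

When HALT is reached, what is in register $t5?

li $t5, 8 → $t5=8
li $t6, 6 → $t6=6
xor $t5, $t5, 3 → $t5=8^3=11
add $t5, $t5, 13 → $t5=11+13=24
add $t5, $t5, 1 → $t5=24+1=25
sub $t6, $t6, 2 → $t6=6-2=4
cmp $t6, 0  (cmp 4,0)
bgt body: taken
xor $t5, $t5, 3 → $t5=25^3=26
add $t5, $t5, 13 → $t5=26+13=39
add $t5, $t5, 1 → $t5=39+1=40
sub $t6, $t6, 2 → $t6=4-2=2
cmp $t6, 0  (cmp 2,0)
bgt body: taken
xor $t5, $t5, 3 → $t5=40^3=43
add $t5, $t5, 13 → $t5=43+13=56
add $t5, $t5, 1 → $t5=56+1=57
sub $t6, $t6, 2 → $t6=2-2=0
cmp $t6, 0  (cmp 0,0)
bgt body: not taken
halt.

57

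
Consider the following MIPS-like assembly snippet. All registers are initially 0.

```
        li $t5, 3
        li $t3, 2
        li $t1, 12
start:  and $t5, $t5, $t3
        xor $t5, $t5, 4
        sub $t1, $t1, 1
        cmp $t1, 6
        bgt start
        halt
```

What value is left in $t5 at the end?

$t5=3
$t3=2
$t1=12
$t5=3&2=2
$t5=2^4=6
$t1=12-1=11
cmp $t1, 6  (cmp 11,6)
bgt start: taken
$t5=6&2=2
$t5=2^4=6
$t1=11-1=10
cmp $t1, 6  (cmp 10,6)
bgt start: taken
$t5=6&2=2
$t5=2^4=6
$t1=10-1=9
cmp $t1, 6  (cmp 9,6)
bgt start: taken
$t5=6&2=2
$t5=2^4=6
$t1=9-1=8
cmp $t1, 6  (cmp 8,6)
bgt start: taken
$t5=6&2=2
$t5=2^4=6
$t1=8-1=7
cmp $t1, 6  (cmp 7,6)
bgt start: taken
$t5=6&2=2
$t5=2^4=6
$t1=7-1=6
cmp $t1, 6  (cmp 6,6)
bgt start: not taken
halt.

6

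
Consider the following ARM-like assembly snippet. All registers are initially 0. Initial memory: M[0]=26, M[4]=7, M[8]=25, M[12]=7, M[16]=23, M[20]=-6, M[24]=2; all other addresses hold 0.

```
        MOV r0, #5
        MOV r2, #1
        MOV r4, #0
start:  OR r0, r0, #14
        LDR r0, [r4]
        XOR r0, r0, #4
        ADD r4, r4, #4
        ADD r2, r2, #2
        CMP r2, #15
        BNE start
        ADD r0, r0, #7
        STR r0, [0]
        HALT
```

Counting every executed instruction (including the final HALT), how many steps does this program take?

r0=5
r2=1
r4=0
r0=5|14=15
r0=M[0]=26
r0=26^4=30
r4=0+4=4
r2=1+2=3
CMP r2, #15  (cmp 3,15)
BNE start: taken
r0=30|14=30
r0=M[4]=7
r0=7^4=3
r4=4+4=8
r2=3+2=5
CMP r2, #15  (cmp 5,15)
BNE start: taken
r0=3|14=15
r0=M[8]=25
r0=25^4=29
r4=8+4=12
r2=5+2=7
CMP r2, #15  (cmp 7,15)
BNE start: taken
r0=29|14=31
r0=M[12]=7
r0=7^4=3
r4=12+4=16
r2=7+2=9
CMP r2, #15  (cmp 9,15)
BNE start: taken
r0=3|14=15
r0=M[16]=23
r0=23^4=19
r4=16+4=20
r2=9+2=11
CMP r2, #15  (cmp 11,15)
BNE start: taken
r0=19|14=31
r0=M[20]=-6
r0=(-6)^4=-2
r4=20+4=24
r2=11+2=13
CMP r2, #15  (cmp 13,15)
BNE start: taken
r0=(-2)|14=-2
r0=M[24]=2
r0=2^4=6
r4=24+4=28
r2=13+2=15
CMP r2, #15  (cmp 15,15)
BNE start: not taken
r0=6+7=13
STR r0, [0] → M[0]=13
halt.
Total executed instructions: 55.

55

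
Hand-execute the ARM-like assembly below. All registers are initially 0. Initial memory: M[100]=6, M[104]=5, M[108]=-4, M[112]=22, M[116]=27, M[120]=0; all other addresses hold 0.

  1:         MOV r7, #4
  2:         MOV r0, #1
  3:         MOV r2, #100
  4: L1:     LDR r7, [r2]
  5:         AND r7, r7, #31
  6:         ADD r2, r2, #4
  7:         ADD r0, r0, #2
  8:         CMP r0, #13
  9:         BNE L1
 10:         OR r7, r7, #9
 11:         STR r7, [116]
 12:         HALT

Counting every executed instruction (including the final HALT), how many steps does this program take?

42

r7=4
r0=1
r2=100
r7=M[100]=6
r7=6&31=6
r2=100+4=104
r0=1+2=3
CMP r0, #13  (cmp 3,13)
BNE L1: taken
r7=M[104]=5
r7=5&31=5
r2=104+4=108
r0=3+2=5
CMP r0, #13  (cmp 5,13)
BNE L1: taken
r7=M[108]=-4
r7=(-4)&31=28
r2=108+4=112
r0=5+2=7
CMP r0, #13  (cmp 7,13)
BNE L1: taken
r7=M[112]=22
r7=22&31=22
r2=112+4=116
r0=7+2=9
CMP r0, #13  (cmp 9,13)
BNE L1: taken
r7=M[116]=27
r7=27&31=27
r2=116+4=120
r0=9+2=11
CMP r0, #13  (cmp 11,13)
BNE L1: taken
r7=M[120]=0
r7=0&31=0
r2=120+4=124
r0=11+2=13
CMP r0, #13  (cmp 13,13)
BNE L1: not taken
r7=0|9=9
STR r7, [116] → M[116]=9
halt.
Total executed instructions: 42.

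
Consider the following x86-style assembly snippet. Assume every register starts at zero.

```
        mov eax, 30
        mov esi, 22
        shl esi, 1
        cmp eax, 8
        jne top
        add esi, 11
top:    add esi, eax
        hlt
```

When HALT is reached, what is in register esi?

mov eax, 30 → eax=30
mov esi, 22 → esi=22
shl esi, 1 → esi=22<<1=44
cmp eax, 8  (cmp 30,8)
jne top: taken
add esi, eax → esi=44+30=74
halt.

74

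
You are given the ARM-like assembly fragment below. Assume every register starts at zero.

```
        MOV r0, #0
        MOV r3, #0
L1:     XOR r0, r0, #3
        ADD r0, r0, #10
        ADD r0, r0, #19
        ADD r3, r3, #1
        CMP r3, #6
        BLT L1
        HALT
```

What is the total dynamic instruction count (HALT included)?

39

MOV r0, #0 → r0=0
MOV r3, #0 → r3=0
XOR r0, r0, #3 → r0=0^3=3
ADD r0, r0, #10 → r0=3+10=13
ADD r0, r0, #19 → r0=13+19=32
ADD r3, r3, #1 → r3=0+1=1
CMP r3, #6  (cmp 1,6)
BLT L1: taken
XOR r0, r0, #3 → r0=32^3=35
ADD r0, r0, #10 → r0=35+10=45
ADD r0, r0, #19 → r0=45+19=64
ADD r3, r3, #1 → r3=1+1=2
CMP r3, #6  (cmp 2,6)
BLT L1: taken
XOR r0, r0, #3 → r0=64^3=67
ADD r0, r0, #10 → r0=67+10=77
ADD r0, r0, #19 → r0=77+19=96
ADD r3, r3, #1 → r3=2+1=3
CMP r3, #6  (cmp 3,6)
BLT L1: taken
XOR r0, r0, #3 → r0=96^3=99
ADD r0, r0, #10 → r0=99+10=109
ADD r0, r0, #19 → r0=109+19=128
ADD r3, r3, #1 → r3=3+1=4
CMP r3, #6  (cmp 4,6)
BLT L1: taken
XOR r0, r0, #3 → r0=128^3=131
ADD r0, r0, #10 → r0=131+10=141
ADD r0, r0, #19 → r0=141+19=160
ADD r3, r3, #1 → r3=4+1=5
CMP r3, #6  (cmp 5,6)
BLT L1: taken
XOR r0, r0, #3 → r0=160^3=163
ADD r0, r0, #10 → r0=163+10=173
ADD r0, r0, #19 → r0=173+19=192
ADD r3, r3, #1 → r3=5+1=6
CMP r3, #6  (cmp 6,6)
BLT L1: not taken
halt.
Total executed instructions: 39.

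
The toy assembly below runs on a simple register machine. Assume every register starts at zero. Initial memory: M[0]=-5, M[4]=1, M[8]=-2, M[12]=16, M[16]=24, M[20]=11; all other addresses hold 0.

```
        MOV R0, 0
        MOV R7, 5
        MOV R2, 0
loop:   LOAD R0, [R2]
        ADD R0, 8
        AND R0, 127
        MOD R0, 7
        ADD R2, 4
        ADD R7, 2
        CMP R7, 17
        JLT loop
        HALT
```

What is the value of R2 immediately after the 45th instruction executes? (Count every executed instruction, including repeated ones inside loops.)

R0=0
R7=5
R2=0
R0=M[0]=-5
R0=(-5)+8=3
R0=3&127=3
R0=3%7=3
R2=0+4=4
R7=5+2=7
CMP R7, 17  (cmp 7,17)
JLT loop: taken
R0=M[4]=1
R0=1+8=9
R0=9&127=9
R0=9%7=2
R2=4+4=8
R7=7+2=9
CMP R7, 17  (cmp 9,17)
JLT loop: taken
R0=M[8]=-2
R0=(-2)+8=6
R0=6&127=6
R0=6%7=6
R2=8+4=12
R7=9+2=11
CMP R7, 17  (cmp 11,17)
JLT loop: taken
R0=M[12]=16
R0=16+8=24
R0=24&127=24
R0=24%7=3
R2=12+4=16
R7=11+2=13
CMP R7, 17  (cmp 13,17)
JLT loop: taken
R0=M[16]=24
R0=24+8=32
R0=32&127=32
R0=32%7=4
R2=16+4=20
R7=13+2=15
CMP R7, 17  (cmp 15,17)
JLT loop: taken
R0=M[20]=11
R0=11+8=19
After step 45: R2 = 20.

20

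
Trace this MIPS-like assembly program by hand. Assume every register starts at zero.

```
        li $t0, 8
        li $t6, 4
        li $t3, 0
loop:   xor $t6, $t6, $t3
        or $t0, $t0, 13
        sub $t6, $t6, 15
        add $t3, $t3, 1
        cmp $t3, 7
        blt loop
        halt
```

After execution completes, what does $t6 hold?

$t0=8
$t6=4
$t3=0
$t6=4^0=4
$t0=8|13=13
$t6=4-15=-11
$t3=0+1=1
cmp $t3, 7  (cmp 1,7)
blt loop: taken
$t6=(-11)^1=-12
$t0=13|13=13
$t6=(-12)-15=-27
$t3=1+1=2
cmp $t3, 7  (cmp 2,7)
blt loop: taken
$t6=(-27)^2=-25
$t0=13|13=13
$t6=(-25)-15=-40
$t3=2+1=3
cmp $t3, 7  (cmp 3,7)
blt loop: taken
$t6=(-40)^3=-37
$t0=13|13=13
$t6=(-37)-15=-52
$t3=3+1=4
cmp $t3, 7  (cmp 4,7)
blt loop: taken
$t6=(-52)^4=-56
$t0=13|13=13
$t6=(-56)-15=-71
$t3=4+1=5
cmp $t3, 7  (cmp 5,7)
blt loop: taken
$t6=(-71)^5=-68
$t0=13|13=13
$t6=(-68)-15=-83
$t3=5+1=6
cmp $t3, 7  (cmp 6,7)
blt loop: taken
$t6=(-83)^6=-85
$t0=13|13=13
$t6=(-85)-15=-100
$t3=6+1=7
cmp $t3, 7  (cmp 7,7)
blt loop: not taken
halt.

-100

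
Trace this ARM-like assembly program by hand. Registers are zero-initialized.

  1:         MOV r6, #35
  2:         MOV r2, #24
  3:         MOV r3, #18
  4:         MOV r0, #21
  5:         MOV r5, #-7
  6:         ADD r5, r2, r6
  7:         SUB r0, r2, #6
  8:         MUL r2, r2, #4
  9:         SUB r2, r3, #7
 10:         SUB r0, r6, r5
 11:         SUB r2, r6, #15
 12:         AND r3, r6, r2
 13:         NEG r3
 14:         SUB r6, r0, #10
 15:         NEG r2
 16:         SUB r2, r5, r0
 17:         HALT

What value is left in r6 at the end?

after MOV r6, #35: r6=35
after MOV r2, #24: r2=24
after MOV r3, #18: r3=18
after MOV r0, #21: r0=21
after MOV r5, #-7: r5=-7
after ADD r5, r2, r6: r5=24+35=59
after SUB r0, r2, #6: r0=24-6=18
after MUL r2, r2, #4: r2=24*4=96
after SUB r2, r3, #7: r2=18-7=11
after SUB r0, r6, r5: r0=35-59=-24
after SUB r2, r6, #15: r2=35-15=20
after AND r3, r6, r2: r3=35&20=0
after NEG r3: r3=-(0)=0
after SUB r6, r0, #10: r6=(-24)-10=-34
after NEG r2: r2=-(20)=-20
after SUB r2, r5, r0: r2=59-(-24)=83
halt.

-34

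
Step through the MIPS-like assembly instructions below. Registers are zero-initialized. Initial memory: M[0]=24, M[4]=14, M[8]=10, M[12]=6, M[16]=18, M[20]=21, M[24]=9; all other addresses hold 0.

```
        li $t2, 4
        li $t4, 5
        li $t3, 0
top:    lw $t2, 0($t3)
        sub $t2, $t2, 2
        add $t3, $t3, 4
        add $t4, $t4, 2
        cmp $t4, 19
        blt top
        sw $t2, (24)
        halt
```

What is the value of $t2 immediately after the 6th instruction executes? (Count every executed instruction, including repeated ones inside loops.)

22

li $t2, 4 → $t2=4
li $t4, 5 → $t4=5
li $t3, 0 → $t3=0
lw $t2, 0($t3) → $t2=M[0]=24
sub $t2, $t2, 2 → $t2=24-2=22
add $t3, $t3, 4 → $t3=0+4=4
After step 6: $t2 = 22.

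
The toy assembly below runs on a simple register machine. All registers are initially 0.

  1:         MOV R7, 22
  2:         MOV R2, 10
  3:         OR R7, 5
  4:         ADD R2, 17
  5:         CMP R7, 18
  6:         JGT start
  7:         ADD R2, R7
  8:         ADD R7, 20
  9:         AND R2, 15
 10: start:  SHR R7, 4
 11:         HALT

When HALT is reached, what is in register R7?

1

R7=22
R2=10
R7=22|5=23
R2=10+17=27
CMP R7, 18  (cmp 23,18)
JGT start: taken
R7=23>>4=1
halt.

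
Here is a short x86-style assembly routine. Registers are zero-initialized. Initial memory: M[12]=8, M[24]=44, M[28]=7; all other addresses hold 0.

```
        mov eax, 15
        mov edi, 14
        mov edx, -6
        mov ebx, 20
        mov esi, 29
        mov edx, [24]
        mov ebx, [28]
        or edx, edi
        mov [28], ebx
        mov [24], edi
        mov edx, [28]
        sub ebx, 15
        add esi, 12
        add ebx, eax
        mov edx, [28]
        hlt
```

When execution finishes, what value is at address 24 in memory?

after mov eax, 15: eax=15
after mov edi, 14: edi=14
after mov edx, -6: edx=-6
after mov ebx, 20: ebx=20
after mov esi, 29: esi=29
after mov edx, [24]: edx=M[24]=44
after mov ebx, [28]: ebx=M[28]=7
after or edx, edi: edx=44|14=46
mov [28], ebx → M[28]=7
mov [24], edi → M[24]=14
after mov edx, [28]: edx=M[28]=7
after sub ebx, 15: ebx=7-15=-8
after add esi, 12: esi=29+12=41
after add ebx, eax: ebx=(-8)+15=7
after mov edx, [28]: edx=M[28]=7
halt.

14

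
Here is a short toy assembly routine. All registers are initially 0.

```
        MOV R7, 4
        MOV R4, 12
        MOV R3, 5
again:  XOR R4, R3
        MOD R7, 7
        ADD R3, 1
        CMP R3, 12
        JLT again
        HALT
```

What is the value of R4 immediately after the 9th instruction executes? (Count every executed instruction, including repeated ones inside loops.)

15

after MOV R7, 4: R7=4
after MOV R4, 12: R4=12
after MOV R3, 5: R3=5
after XOR R4, R3: R4=12^5=9
after MOD R7, 7: R7=4%7=4
after ADD R3, 1: R3=5+1=6
CMP R3, 12  (cmp 6,12)
JLT again: taken
after XOR R4, R3: R4=9^6=15
After step 9: R4 = 15.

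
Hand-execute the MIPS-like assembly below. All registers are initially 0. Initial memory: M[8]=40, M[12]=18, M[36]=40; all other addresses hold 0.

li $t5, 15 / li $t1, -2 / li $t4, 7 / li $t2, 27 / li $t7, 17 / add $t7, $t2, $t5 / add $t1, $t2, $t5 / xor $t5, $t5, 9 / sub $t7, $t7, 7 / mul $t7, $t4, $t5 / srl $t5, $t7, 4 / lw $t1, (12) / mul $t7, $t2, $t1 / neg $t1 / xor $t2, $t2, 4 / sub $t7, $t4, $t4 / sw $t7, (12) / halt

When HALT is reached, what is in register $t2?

after li $t5, 15: $t5=15
after li $t1, -2: $t1=-2
after li $t4, 7: $t4=7
after li $t2, 27: $t2=27
after li $t7, 17: $t7=17
after add $t7, $t2, $t5: $t7=27+15=42
after add $t1, $t2, $t5: $t1=27+15=42
after xor $t5, $t5, 9: $t5=15^9=6
after sub $t7, $t7, 7: $t7=42-7=35
after mul $t7, $t4, $t5: $t7=7*6=42
after srl $t5, $t7, 4: $t5=42>>4=2
after lw $t1, (12): $t1=M[12]=18
after mul $t7, $t2, $t1: $t7=27*18=486
after neg $t1: $t1=-(18)=-18
after xor $t2, $t2, 4: $t2=27^4=31
after sub $t7, $t4, $t4: $t7=7-7=0
sw $t7, (12) → M[12]=0
halt.

31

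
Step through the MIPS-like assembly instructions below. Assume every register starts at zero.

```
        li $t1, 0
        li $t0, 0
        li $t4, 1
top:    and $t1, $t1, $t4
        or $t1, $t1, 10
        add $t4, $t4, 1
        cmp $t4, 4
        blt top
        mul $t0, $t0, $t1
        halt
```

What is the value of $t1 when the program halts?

li $t1, 0 → $t1=0
li $t0, 0 → $t0=0
li $t4, 1 → $t4=1
and $t1, $t1, $t4 → $t1=0&1=0
or $t1, $t1, 10 → $t1=0|10=10
add $t4, $t4, 1 → $t4=1+1=2
cmp $t4, 4  (cmp 2,4)
blt top: taken
and $t1, $t1, $t4 → $t1=10&2=2
or $t1, $t1, 10 → $t1=2|10=10
add $t4, $t4, 1 → $t4=2+1=3
cmp $t4, 4  (cmp 3,4)
blt top: taken
and $t1, $t1, $t4 → $t1=10&3=2
or $t1, $t1, 10 → $t1=2|10=10
add $t4, $t4, 1 → $t4=3+1=4
cmp $t4, 4  (cmp 4,4)
blt top: not taken
mul $t0, $t0, $t1 → $t0=0*10=0
halt.

10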